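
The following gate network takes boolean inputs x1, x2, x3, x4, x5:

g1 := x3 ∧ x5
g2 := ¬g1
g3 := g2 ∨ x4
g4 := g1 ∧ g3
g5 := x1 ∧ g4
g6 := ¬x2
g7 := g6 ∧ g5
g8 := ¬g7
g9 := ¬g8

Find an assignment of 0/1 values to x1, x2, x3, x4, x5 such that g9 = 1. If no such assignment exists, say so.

x1=1, x2=0, x3=1, x4=1, x5=1

g9 = ¬g8 must be 1, so g8 = 0.
g8 = ¬g7 must be 0, so g7 = 1.
Check with x1=1, x2=0, x3=1, x4=1, x5=1:
g1 = x3 ∧ x5 = 1 ∧ 1 = 1
g2 = ¬g1 = ¬1 = 0
g3 = g2 ∨ x4 = 0 ∨ 1 = 1
g4 = g1 ∧ g3 = 1 ∧ 1 = 1
g5 = x1 ∧ g4 = 1 ∧ 1 = 1
g6 = ¬x2 = ¬0 = 1
g7 = g6 ∧ g5 = 1 ∧ 1 = 1
g8 = ¬g7 = ¬1 = 0
g9 = ¬g8 = ¬0 = 1
So g9 = 1 as required.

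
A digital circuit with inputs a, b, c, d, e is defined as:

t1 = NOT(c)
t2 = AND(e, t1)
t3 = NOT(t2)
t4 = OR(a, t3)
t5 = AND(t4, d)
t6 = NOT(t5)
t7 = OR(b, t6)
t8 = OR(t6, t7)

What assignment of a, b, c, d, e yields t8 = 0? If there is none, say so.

t8 = OR(t6, t7) must be 0, so both t6 = 0 and t7 = 0.
Check with a=0, b=0, c=1, d=1, e=0:
t1 = NOT(c) = NOT 1 = 0
t2 = AND(e, t1) = AND(0, 0) = 0
t3 = NOT(t2) = NOT 0 = 1
t4 = OR(a, t3) = OR(0, 1) = 1
t5 = AND(t4, d) = AND(1, 1) = 1
t6 = NOT(t5) = NOT 1 = 0
t7 = OR(b, t6) = OR(0, 0) = 0
t8 = OR(t6, t7) = OR(0, 0) = 0
So t8 = 0 as required.

a=0, b=0, c=1, d=1, e=0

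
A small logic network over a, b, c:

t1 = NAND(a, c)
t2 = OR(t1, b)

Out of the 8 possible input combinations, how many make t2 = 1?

t2 = OR(t1, b) must be 1, so at least one of t1, b is 1.
Enumerating the 8 input combinations, 7 give t2 = 1 and 1 give t2 = 0.

7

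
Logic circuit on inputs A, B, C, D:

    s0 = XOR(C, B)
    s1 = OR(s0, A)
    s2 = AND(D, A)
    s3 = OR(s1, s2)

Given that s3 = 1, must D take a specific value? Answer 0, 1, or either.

either

Both values of D occur among assignments with s3 = 1:
  D=0: A=0, B=0, C=1, D=0
  D=1: A=0, B=0, C=1, D=1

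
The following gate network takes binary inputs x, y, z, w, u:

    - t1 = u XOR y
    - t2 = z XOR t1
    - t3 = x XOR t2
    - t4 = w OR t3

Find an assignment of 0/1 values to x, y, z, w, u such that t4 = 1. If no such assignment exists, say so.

t4 = w OR t3 must be 1, so at least one of w, t3 is 1.
Check with x=1, y=0, z=1, w=1, u=1:
t1 = u XOR y = 1 XOR 0 = 1
t2 = z XOR t1 = 1 XOR 1 = 0
t3 = x XOR t2 = 1 XOR 0 = 1
t4 = w OR t3 = 1 OR 1 = 1
So t4 = 1 as required.

x=1, y=0, z=1, w=1, u=1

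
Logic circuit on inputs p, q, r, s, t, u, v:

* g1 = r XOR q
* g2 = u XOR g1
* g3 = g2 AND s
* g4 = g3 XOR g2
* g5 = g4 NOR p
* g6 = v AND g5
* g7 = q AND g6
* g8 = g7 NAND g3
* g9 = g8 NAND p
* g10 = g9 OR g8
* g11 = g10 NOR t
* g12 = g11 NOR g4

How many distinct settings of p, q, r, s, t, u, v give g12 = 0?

g12 = g11 NOR g4 must be 0, so at least one of g11, g4 is 1.
Enumerating the 128 input combinations, 32 give g12 = 0 and 96 give g12 = 1.

32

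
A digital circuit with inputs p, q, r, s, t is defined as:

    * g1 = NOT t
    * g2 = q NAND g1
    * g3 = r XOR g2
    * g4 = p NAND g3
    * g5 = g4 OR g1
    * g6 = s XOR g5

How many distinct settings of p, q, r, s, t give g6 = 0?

16

g6 = s XOR g5 must be 0, so s and g5 are equal.
Enumerating the 32 input combinations, 16 give g6 = 0 and 16 give g6 = 1.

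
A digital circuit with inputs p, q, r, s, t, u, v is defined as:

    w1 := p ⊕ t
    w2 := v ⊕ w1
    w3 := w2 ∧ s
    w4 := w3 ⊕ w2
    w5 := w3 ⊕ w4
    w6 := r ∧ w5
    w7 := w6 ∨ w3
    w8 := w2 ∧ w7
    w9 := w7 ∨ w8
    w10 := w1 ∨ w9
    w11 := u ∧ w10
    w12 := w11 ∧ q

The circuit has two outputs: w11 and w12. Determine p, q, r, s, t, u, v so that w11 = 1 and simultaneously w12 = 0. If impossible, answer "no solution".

p=1 q=0 r=0 s=0 t=0 u=1 v=0

Check with p=1 q=0 r=0 s=0 t=0 u=1 v=0:
w1 = p ⊕ t = 1 ⊕ 0 = 1
w2 = v ⊕ w1 = 0 ⊕ 1 = 1
w3 = w2 ∧ s = 1 ∧ 0 = 0
w4 = w3 ⊕ w2 = 0 ⊕ 1 = 1
w5 = w3 ⊕ w4 = 0 ⊕ 1 = 1
w6 = r ∧ w5 = 0 ∧ 1 = 0
w7 = w6 ∨ w3 = 0 ∨ 0 = 0
w8 = w2 ∧ w7 = 1 ∧ 0 = 0
w9 = w7 ∨ w8 = 0 ∨ 0 = 0
w10 = w1 ∨ w9 = 1 ∨ 0 = 1
w11 = u ∧ w10 = 1 ∧ 1 = 1
w12 = w11 ∧ q = 1 ∧ 0 = 0
So w11 = 1 and w12 = 0.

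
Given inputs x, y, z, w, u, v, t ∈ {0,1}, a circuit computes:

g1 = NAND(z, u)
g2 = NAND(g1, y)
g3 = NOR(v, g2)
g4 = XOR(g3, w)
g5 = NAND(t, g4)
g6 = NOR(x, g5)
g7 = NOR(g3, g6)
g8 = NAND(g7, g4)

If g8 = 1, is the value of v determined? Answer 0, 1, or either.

either

Both values of v occur among assignments with g8 = 1:
  v=0: x=0, y=0, z=0, w=0, u=0, v=0, t=0
  v=1: x=0, y=0, z=0, w=0, u=0, v=1, t=0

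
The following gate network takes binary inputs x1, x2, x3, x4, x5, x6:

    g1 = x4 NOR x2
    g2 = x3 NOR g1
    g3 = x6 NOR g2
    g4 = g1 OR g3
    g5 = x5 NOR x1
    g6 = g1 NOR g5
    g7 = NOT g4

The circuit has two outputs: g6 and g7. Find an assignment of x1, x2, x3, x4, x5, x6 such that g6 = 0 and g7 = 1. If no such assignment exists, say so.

Check with x1=0 x2=0 x3=0 x4=1 x5=0 x6=0:
g1 = x4 NOR x2 = 1 NOR 0 = 0
g2 = x3 NOR g1 = 0 NOR 0 = 1
g3 = x6 NOR g2 = 0 NOR 1 = 0
g4 = g1 OR g3 = 0 OR 0 = 0
g5 = x5 NOR x1 = 0 NOR 0 = 1
g6 = g1 NOR g5 = 0 NOR 1 = 0
g7 = NOT g4 = NOT 0 = 1
So g6 = 0 and g7 = 1.

x1=0 x2=0 x3=0 x4=1 x5=0 x6=0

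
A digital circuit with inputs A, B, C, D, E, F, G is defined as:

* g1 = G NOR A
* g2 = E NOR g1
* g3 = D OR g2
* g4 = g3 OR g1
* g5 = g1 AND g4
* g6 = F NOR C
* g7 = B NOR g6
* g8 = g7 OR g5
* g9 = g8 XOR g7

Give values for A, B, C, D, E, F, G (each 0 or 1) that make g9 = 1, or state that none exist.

g9 = g8 XOR g7 must be 1, so g8 and g7 differ.
Check with A=0, B=1, C=0, D=1, E=1, F=0, G=0:
g1 = G NOR A = 0 NOR 0 = 1
g2 = E NOR g1 = 1 NOR 1 = 0
g3 = D OR g2 = 1 OR 0 = 1
g4 = g3 OR g1 = 1 OR 1 = 1
g5 = g1 AND g4 = 1 AND 1 = 1
g6 = F NOR C = 0 NOR 0 = 1
g7 = B NOR g6 = 1 NOR 1 = 0
g8 = g7 OR g5 = 0 OR 1 = 1
g9 = g8 XOR g7 = 1 XOR 0 = 1
So g9 = 1 as required.

A=0, B=1, C=0, D=1, E=1, F=0, G=0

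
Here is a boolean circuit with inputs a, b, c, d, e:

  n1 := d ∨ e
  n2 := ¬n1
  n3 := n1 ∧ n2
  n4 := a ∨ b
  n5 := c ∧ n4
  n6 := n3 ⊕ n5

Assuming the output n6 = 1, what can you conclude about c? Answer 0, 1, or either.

n6 = n3 ⊕ n5 must be 1, so n3 and n5 differ.
Every assignment with n6 = 1 has c = 1; there are 12 such assignment(s).

1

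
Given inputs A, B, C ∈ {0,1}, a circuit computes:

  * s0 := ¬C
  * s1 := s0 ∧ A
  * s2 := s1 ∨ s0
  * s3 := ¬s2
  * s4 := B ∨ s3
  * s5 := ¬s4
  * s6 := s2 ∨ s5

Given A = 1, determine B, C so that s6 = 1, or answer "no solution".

B=1 C=0

s6 = s2 ∨ s5 must be 1, so at least one of s2, s5 is 1.
Check with A = 1 and B=1, C=0:
s0 = ¬C = ¬0 = 1
s1 = s0 ∧ A = 1 ∧ 1 = 1
s2 = s1 ∨ s0 = 1 ∨ 1 = 1
s3 = ¬s2 = ¬1 = 0
s4 = B ∨ s3 = 1 ∨ 0 = 1
s5 = ¬s4 = ¬1 = 0
s6 = s2 ∨ s5 = 1 ∨ 0 = 1
So s6 = 1.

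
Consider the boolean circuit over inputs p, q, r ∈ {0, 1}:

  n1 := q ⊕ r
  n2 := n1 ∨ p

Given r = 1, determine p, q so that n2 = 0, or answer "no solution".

p=0, q=1

n2 = n1 ∨ p must be 0, so both n1 = 0 and p = 0.
Check with r = 1 and p=0, q=1:
n1 = q ⊕ r = 1 ⊕ 1 = 0
n2 = n1 ∨ p = 0 ∨ 0 = 0
So n2 = 0.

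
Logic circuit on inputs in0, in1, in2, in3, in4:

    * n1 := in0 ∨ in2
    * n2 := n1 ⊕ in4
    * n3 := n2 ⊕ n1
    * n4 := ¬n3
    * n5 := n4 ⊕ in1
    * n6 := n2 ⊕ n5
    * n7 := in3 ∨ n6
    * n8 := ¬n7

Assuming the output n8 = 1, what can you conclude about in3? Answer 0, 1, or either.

n8 = ¬n7 must be 1, so n7 = 0.
Every assignment with n8 = 1 has in3 = 0; there are 8 such assignment(s).

0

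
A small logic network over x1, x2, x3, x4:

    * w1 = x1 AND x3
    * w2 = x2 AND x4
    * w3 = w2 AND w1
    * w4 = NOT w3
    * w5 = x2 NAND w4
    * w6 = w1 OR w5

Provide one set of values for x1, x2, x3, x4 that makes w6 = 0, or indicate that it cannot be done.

x1=0 x2=1 x3=0 x4=0

w6 = w1 OR w5 must be 0, so both w1 = 0 and w5 = 0.
w1 = x1 AND x3 must be 0, so at least one of x1, x3 is 0.
Check with x1=0 x2=1 x3=0 x4=0:
w1 = x1 AND x3 = 0 AND 0 = 0
w2 = x2 AND x4 = 1 AND 0 = 0
w3 = w2 AND w1 = 0 AND 0 = 0
w4 = NOT w3 = NOT 0 = 1
w5 = x2 NAND w4 = 1 NAND 1 = 0
w6 = w1 OR w5 = 0 OR 0 = 0
So w6 = 0 as required.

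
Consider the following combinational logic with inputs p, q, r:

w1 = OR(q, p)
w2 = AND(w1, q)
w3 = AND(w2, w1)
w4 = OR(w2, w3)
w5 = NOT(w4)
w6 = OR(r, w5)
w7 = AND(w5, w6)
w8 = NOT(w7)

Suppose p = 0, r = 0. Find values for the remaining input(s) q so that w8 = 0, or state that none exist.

q=0

w8 = NOT(w7) must be 0, so w7 = 1.
w7 = AND(w5, w6) must be 1, so both w5 = 1 and w6 = 1.
Check with p = 0, r = 0 and q=0:
w1 = OR(q, p) = OR(0, 0) = 0
w2 = AND(w1, q) = AND(0, 0) = 0
w3 = AND(w2, w1) = AND(0, 0) = 0
w4 = OR(w2, w3) = OR(0, 0) = 0
w5 = NOT(w4) = NOT 0 = 1
w6 = OR(r, w5) = OR(0, 1) = 1
w7 = AND(w5, w6) = AND(1, 1) = 1
w8 = NOT(w7) = NOT 1 = 0
So w8 = 0.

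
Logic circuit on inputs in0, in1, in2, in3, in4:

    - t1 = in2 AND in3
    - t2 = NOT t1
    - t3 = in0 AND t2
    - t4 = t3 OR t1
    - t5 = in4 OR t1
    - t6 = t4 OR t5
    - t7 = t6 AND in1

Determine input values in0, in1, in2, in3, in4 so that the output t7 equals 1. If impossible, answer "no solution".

t7 = t6 AND in1 must be 1, so both t6 = 1 and in1 = 1.
t6 = t4 OR t5 must be 1, so at least one of t4, t5 is 1.
Check with in0=1, in1=1, in2=0, in3=1, in4=0:
t1 = in2 AND in3 = 0 AND 1 = 0
t2 = NOT t1 = NOT 0 = 1
t3 = in0 AND t2 = 1 AND 1 = 1
t4 = t3 OR t1 = 1 OR 0 = 1
t5 = in4 OR t1 = 0 OR 0 = 0
t6 = t4 OR t5 = 1 OR 0 = 1
t7 = t6 AND in1 = 1 AND 1 = 1
So t7 = 1 as required.

in0=1, in1=1, in2=0, in3=1, in4=0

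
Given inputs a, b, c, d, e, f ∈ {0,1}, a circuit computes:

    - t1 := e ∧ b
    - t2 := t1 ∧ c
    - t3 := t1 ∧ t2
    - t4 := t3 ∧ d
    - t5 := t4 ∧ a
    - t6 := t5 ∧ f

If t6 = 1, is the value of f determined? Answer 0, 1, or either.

1

t6 = t5 ∧ f must be 1, so both t5 = 1 and f = 1.
Every assignment with t6 = 1 has f = 1; there are 1 such assignment(s).
  a=1, b=1, c=1, d=1, e=1, f=1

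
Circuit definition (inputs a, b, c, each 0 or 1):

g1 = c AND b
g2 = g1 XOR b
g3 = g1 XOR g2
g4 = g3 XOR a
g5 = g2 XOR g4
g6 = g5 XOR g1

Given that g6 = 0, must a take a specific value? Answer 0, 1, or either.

g6 = g5 XOR g1 must be 0, so g5 and g1 are equal.
Every assignment with g6 = 0 has a = 0; there are 4 such assignment(s).
  a=0, b=0, c=0
  a=0, b=0, c=1
  a=0, b=1, c=0
  a=0, b=1, c=1

0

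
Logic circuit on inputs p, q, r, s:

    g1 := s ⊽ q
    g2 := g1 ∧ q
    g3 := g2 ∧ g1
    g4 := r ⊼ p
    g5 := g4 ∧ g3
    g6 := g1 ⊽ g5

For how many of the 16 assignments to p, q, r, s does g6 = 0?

4

g6 = g1 ⊽ g5 must be 0, so at least one of g1, g5 is 1.
Satisfying assignments:
  p=0, q=0, r=0, s=0
  p=0, q=0, r=1, s=0
  p=1, q=0, r=0, s=0
  p=1, q=0, r=1, s=0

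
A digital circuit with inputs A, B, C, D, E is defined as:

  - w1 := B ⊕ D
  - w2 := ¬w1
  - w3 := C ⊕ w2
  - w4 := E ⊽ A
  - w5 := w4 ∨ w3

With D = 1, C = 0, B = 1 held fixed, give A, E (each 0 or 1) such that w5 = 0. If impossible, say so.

With D = 1, C = 0, B = 1 fixed, none of the 4 settings of A, E give w5 = 0.
For example, with A=0, E=0:
w1 = B ⊕ D = 1 ⊕ 1 = 0
w2 = ¬w1 = ¬0 = 1
w3 = C ⊕ w2 = 0 ⊕ 1 = 1
w4 = E ⊽ A = 0 ⊽ 0 = 1
w5 = w4 ∨ w3 = 1 ∨ 1 = 1
giving w5 = 1 ≠ 0.

no solution exists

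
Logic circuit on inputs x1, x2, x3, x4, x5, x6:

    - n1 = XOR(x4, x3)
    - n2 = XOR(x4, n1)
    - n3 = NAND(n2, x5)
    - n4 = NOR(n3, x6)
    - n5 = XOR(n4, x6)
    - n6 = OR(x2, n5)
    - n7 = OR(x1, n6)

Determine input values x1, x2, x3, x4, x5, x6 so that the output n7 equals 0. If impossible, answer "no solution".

n7 = OR(x1, n6) must be 0, so both x1 = 0 and n6 = 0.
Check with x1=0, x2=0, x3=0, x4=1, x5=1, x6=0:
n1 = XOR(x4, x3) = XOR(1, 0) = 1
n2 = XOR(x4, n1) = XOR(1, 1) = 0
n3 = NAND(n2, x5) = NAND(0, 1) = 1
n4 = NOR(n3, x6) = NOR(1, 0) = 0
n5 = XOR(n4, x6) = XOR(0, 0) = 0
n6 = OR(x2, n5) = OR(0, 0) = 0
n7 = OR(x1, n6) = OR(0, 0) = 0
So n7 = 0 as required.

x1=0, x2=0, x3=0, x4=1, x5=1, x6=0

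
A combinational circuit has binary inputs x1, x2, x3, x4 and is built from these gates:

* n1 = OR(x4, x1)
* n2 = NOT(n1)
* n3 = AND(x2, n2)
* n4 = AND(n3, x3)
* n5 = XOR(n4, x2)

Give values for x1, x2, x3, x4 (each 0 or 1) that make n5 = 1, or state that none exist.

x1=1, x2=1, x3=1, x4=0

n5 = XOR(n4, x2) must be 1, so n4 and x2 differ.
Check with x1=1, x2=1, x3=1, x4=0:
n1 = OR(x4, x1) = OR(0, 1) = 1
n2 = NOT(n1) = NOT 1 = 0
n3 = AND(x2, n2) = AND(1, 0) = 0
n4 = AND(n3, x3) = AND(0, 1) = 0
n5 = XOR(n4, x2) = XOR(0, 1) = 1
So n5 = 1 as required.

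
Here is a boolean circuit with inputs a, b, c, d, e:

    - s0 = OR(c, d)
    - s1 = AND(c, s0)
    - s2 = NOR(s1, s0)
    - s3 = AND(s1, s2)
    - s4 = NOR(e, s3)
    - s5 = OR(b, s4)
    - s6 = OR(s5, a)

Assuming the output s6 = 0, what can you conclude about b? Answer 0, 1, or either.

s6 = OR(s5, a) must be 0, so both s5 = 0 and a = 0.
s5 = OR(b, s4) must be 0, so both b = 0 and s4 = 0.
s4 = NOR(e, s3) must be 0, so at least one of e, s3 is 1.
Every assignment with s6 = 0 has b = 0; there are 4 such assignment(s).
  a=0, b=0, c=0, d=0, e=1
  a=0, b=0, c=0, d=1, e=1
  a=0, b=0, c=1, d=0, e=1
  a=0, b=0, c=1, d=1, e=1

0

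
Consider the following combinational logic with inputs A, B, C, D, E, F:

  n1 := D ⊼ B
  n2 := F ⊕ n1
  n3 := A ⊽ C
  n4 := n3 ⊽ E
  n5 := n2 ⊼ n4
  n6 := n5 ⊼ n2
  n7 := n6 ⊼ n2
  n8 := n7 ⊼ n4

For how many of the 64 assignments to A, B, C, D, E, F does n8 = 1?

52

n8 = n7 ⊼ n4 must be 1, so at least one of n7, n4 is 0.
Enumerating the 64 input combinations, 52 give n8 = 1 and 12 give n8 = 0.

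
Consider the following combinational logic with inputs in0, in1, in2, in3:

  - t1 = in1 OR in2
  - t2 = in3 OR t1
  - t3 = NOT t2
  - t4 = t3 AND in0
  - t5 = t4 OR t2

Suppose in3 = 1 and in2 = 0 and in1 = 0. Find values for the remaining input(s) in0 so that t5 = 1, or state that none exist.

in0=1

t5 = t4 OR t2 must be 1, so at least one of t4, t2 is 1.
Check with in3 = 1 and in2 = 0 and in1 = 0 and in0=1:
t1 = in1 OR in2 = 0 OR 0 = 0
t2 = in3 OR t1 = 1 OR 0 = 1
t3 = NOT t2 = NOT 1 = 0
t4 = t3 AND in0 = 0 AND 1 = 0
t5 = t4 OR t2 = 0 OR 1 = 1
So t5 = 1.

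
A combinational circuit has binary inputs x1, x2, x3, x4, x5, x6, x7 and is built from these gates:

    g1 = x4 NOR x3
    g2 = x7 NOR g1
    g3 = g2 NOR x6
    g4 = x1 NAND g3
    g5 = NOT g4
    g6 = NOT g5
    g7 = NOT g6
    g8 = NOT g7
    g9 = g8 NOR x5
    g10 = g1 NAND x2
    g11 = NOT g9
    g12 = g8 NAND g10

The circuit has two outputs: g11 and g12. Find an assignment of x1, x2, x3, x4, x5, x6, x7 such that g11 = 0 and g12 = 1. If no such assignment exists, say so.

x1=1, x2=0, x3=0, x4=1, x5=0, x6=0, x7=1

Check with x1=1, x2=0, x3=0, x4=1, x5=0, x6=0, x7=1:
g1 = x4 NOR x3 = 1 NOR 0 = 0
g2 = x7 NOR g1 = 1 NOR 0 = 0
g3 = g2 NOR x6 = 0 NOR 0 = 1
g4 = x1 NAND g3 = 1 NAND 1 = 0
g5 = NOT g4 = NOT 0 = 1
g6 = NOT g5 = NOT 1 = 0
g7 = NOT g6 = NOT 0 = 1
g8 = NOT g7 = NOT 1 = 0
g9 = g8 NOR x5 = 0 NOR 0 = 1
g10 = g1 NAND x2 = 0 NAND 0 = 1
g11 = NOT g9 = NOT 1 = 0
g12 = g8 NAND g10 = 0 NAND 1 = 1
So g11 = 0 and g12 = 1.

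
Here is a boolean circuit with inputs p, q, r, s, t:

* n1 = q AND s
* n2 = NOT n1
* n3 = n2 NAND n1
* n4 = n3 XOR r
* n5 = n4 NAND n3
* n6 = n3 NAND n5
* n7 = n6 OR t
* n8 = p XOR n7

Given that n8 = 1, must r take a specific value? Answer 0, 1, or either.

Both values of r occur among assignments with n8 = 1:
  r=0: p=0, q=0, r=0, s=0, t=0
  r=1: p=0, q=0, r=1, s=0, t=1

either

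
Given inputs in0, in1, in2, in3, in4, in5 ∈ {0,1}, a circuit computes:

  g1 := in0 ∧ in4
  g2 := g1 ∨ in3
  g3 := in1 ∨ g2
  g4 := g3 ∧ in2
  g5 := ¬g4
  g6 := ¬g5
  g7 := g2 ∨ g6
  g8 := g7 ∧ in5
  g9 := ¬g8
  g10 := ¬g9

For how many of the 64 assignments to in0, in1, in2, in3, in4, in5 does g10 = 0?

g10 = ¬g9 must be 0, so g9 = 1.
g9 = ¬g8 must be 1, so g8 = 0.
g8 = g7 ∧ in5 must be 0, so at least one of g7, in5 is 0.
Enumerating the 64 input combinations, 41 give g10 = 0 and 23 give g10 = 1.

41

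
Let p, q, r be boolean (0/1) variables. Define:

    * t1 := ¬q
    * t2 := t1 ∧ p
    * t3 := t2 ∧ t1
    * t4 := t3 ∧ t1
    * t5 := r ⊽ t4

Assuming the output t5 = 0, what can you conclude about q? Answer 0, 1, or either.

Both values of q occur among assignments with t5 = 0:
  q=0: p=0, q=0, r=1
  q=1: p=0, q=1, r=1

either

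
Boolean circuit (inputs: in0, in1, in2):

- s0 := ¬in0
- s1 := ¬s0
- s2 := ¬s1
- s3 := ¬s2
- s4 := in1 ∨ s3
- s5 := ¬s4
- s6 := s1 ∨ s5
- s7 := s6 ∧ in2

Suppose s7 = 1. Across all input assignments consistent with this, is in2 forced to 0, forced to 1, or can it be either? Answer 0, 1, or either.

1

s7 = s6 ∧ in2 must be 1, so both s6 = 1 and in2 = 1.
Every assignment with s7 = 1 has in2 = 1; there are 3 such assignment(s).
  in0=0, in1=0, in2=1
  in0=1, in1=0, in2=1
  in0=1, in1=1, in2=1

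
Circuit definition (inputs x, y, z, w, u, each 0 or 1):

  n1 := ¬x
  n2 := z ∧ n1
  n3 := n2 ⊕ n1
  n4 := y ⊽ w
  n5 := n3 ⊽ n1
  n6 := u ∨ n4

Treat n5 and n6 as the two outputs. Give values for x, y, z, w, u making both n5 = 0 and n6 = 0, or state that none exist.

x=0 y=0 z=0 w=1 u=0

Check with x=0 y=0 z=0 w=1 u=0:
n1 = ¬x = ¬0 = 1
n2 = z ∧ n1 = 0 ∧ 1 = 0
n3 = n2 ⊕ n1 = 0 ⊕ 1 = 1
n4 = y ⊽ w = 0 ⊽ 1 = 0
n5 = n3 ⊽ n1 = 1 ⊽ 1 = 0
n6 = u ∨ n4 = 0 ∨ 0 = 0
So n5 = 0 and n6 = 0.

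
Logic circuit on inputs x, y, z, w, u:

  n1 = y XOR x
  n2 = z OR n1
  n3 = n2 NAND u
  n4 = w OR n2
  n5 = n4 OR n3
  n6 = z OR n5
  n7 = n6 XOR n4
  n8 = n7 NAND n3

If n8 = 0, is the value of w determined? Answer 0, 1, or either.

n8 = n7 NAND n3 must be 0, so both n7 = 1 and n3 = 1.
Every assignment with n8 = 0 has w = 0; there are 4 such assignment(s).
  x=0, y=0, z=0, w=0, u=0
  x=0, y=0, z=0, w=0, u=1
  x=1, y=1, z=0, w=0, u=0
  x=1, y=1, z=0, w=0, u=1

0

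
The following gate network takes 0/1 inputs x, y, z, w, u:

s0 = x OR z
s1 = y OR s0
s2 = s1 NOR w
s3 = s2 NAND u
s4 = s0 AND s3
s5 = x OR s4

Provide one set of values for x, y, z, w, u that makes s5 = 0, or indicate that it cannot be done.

x=0, y=0, z=0, w=0, u=1

Check with x=0, y=0, z=0, w=0, u=1:
s0 = x OR z = 0 OR 0 = 0
s1 = y OR s0 = 0 OR 0 = 0
s2 = s1 NOR w = 0 NOR 0 = 1
s3 = s2 NAND u = 1 NAND 1 = 0
s4 = s0 AND s3 = 0 AND 0 = 0
s5 = x OR s4 = 0 OR 0 = 0
So s5 = 0 as required.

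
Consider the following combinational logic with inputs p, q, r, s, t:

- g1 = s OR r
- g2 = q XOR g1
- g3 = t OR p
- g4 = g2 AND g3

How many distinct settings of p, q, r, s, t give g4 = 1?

12

g4 = g2 AND g3 must be 1, so both g2 = 1 and g3 = 1.
g2 = q XOR g1 must be 1, so q and g1 differ.
Enumerating the 32 input combinations, 12 give g4 = 1 and 20 give g4 = 0.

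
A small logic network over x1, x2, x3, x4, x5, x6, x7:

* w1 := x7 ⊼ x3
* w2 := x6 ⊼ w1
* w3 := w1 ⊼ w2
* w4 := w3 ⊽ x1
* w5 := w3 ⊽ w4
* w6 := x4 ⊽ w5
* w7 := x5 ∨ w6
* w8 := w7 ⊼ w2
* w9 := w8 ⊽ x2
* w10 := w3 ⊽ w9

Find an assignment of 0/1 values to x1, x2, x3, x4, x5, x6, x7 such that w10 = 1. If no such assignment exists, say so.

x1=1, x2=0, x3=1, x4=0, x5=0, x6=0, x7=0

w10 = w3 ⊽ w9 must be 1, so both w3 = 0 and w9 = 0.
w3 = w1 ⊼ w2 must be 0, so both w1 = 1 and w2 = 1.
w9 = w8 ⊽ x2 must be 0, so at least one of w8, x2 is 1.
Check with x1=1, x2=0, x3=1, x4=0, x5=0, x6=0, x7=0:
w1 = x7 ⊼ x3 = 0 ⊼ 1 = 1
w2 = x6 ⊼ w1 = 0 ⊼ 1 = 1
w3 = w1 ⊼ w2 = 1 ⊼ 1 = 0
w4 = w3 ⊽ x1 = 0 ⊽ 1 = 0
w5 = w3 ⊽ w4 = 0 ⊽ 0 = 1
w6 = x4 ⊽ w5 = 0 ⊽ 1 = 0
w7 = x5 ∨ w6 = 0 ∨ 0 = 0
w8 = w7 ⊼ w2 = 0 ⊼ 1 = 1
w9 = w8 ⊽ x2 = 1 ⊽ 0 = 0
w10 = w3 ⊽ w9 = 0 ⊽ 0 = 1
So w10 = 1 as required.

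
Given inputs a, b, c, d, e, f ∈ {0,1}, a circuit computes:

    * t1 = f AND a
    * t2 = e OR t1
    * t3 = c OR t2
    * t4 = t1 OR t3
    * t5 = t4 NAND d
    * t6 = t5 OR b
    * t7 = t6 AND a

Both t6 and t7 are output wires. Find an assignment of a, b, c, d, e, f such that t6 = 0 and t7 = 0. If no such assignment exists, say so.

Check with a=1, b=0, c=0, d=1, e=1, f=0:
t1 = f AND a = 0 AND 1 = 0
t2 = e OR t1 = 1 OR 0 = 1
t3 = c OR t2 = 0 OR 1 = 1
t4 = t1 OR t3 = 0 OR 1 = 1
t5 = t4 NAND d = 1 NAND 1 = 0
t6 = t5 OR b = 0 OR 0 = 0
t7 = t6 AND a = 0 AND 1 = 0
So t6 = 0 and t7 = 0.

a=1, b=0, c=0, d=1, e=1, f=0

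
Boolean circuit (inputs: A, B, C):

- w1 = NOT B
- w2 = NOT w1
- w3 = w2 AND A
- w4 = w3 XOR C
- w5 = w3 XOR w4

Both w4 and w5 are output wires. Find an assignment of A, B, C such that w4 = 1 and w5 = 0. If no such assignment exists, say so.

A=1 B=1 C=0

Check with A=1 B=1 C=0:
w1 = NOT B = NOT 1 = 0
w2 = NOT w1 = NOT 0 = 1
w3 = w2 AND A = 1 AND 1 = 1
w4 = w3 XOR C = 1 XOR 0 = 1
w5 = w3 XOR w4 = 1 XOR 1 = 0
So w4 = 1 and w5 = 0.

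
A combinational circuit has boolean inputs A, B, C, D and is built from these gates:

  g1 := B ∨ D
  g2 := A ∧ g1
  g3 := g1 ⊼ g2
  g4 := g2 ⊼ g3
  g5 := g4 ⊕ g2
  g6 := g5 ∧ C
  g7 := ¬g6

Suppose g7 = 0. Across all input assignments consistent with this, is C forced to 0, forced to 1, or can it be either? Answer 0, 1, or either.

1

g7 = ¬g6 must be 0, so g6 = 1.
g6 = g5 ∧ C must be 1, so both g5 = 1 and C = 1.
Every assignment with g7 = 0 has C = 1; there are 5 such assignment(s).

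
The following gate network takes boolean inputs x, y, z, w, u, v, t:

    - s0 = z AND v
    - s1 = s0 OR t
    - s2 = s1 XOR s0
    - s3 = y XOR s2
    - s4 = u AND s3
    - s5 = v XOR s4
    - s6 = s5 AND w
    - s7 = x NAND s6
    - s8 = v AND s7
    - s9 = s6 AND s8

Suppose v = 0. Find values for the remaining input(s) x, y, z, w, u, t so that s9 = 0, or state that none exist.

Check with v = 0 and x=1, y=0, z=1, w=1, u=1, t=0:
s0 = z AND v = 1 AND 0 = 0
s1 = s0 OR t = 0 OR 0 = 0
s2 = s1 XOR s0 = 0 XOR 0 = 0
s3 = y XOR s2 = 0 XOR 0 = 0
s4 = u AND s3 = 1 AND 0 = 0
s5 = v XOR s4 = 0 XOR 0 = 0
s6 = s5 AND w = 0 AND 1 = 0
s7 = x NAND s6 = 1 NAND 0 = 1
s8 = v AND s7 = 0 AND 1 = 0
s9 = s6 AND s8 = 0 AND 0 = 0
So s9 = 0.

x=1, y=0, z=1, w=1, u=1, t=0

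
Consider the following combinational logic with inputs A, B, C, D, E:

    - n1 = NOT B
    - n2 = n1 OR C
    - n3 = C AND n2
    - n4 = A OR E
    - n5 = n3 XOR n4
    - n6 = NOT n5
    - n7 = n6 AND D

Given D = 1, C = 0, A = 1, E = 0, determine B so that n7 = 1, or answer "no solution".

no solution exists

With D = 1, C = 0, A = 1, E = 0 fixed, none of the 2 settings of B give n7 = 1.
For example, with B=0:
n1 = NOT B = NOT 0 = 1
n2 = n1 OR C = 1 OR 0 = 1
n3 = C AND n2 = 0 AND 1 = 0
n4 = A OR E = 1 OR 0 = 1
n5 = n3 XOR n4 = 0 XOR 1 = 1
n6 = NOT n5 = NOT 1 = 0
n7 = n6 AND D = 0 AND 1 = 0
giving n7 = 0 ≠ 1.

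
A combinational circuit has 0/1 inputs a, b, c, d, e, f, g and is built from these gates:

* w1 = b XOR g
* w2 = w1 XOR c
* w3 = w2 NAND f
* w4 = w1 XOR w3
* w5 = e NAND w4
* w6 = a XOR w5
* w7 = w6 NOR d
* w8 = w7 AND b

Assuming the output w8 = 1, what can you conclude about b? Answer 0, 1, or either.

1

w8 = w7 AND b must be 1, so both w7 = 1 and b = 1.
w7 = w6 NOR d must be 1, so both w6 = 0 and d = 0.
Every assignment with w8 = 1 has b = 1; there are 16 such assignment(s).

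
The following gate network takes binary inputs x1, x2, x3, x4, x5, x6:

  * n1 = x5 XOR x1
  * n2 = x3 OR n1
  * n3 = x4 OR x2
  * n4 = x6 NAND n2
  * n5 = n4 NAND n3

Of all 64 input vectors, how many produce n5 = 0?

n5 = n4 NAND n3 must be 0, so both n4 = 1 and n3 = 1.
Enumerating the 64 input combinations, 30 give n5 = 0 and 34 give n5 = 1.

30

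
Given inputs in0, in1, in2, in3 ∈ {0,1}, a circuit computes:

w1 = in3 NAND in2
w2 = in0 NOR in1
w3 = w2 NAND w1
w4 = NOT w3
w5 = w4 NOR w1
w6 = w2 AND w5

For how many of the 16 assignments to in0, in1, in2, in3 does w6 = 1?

1

w6 = w2 AND w5 must be 1, so both w2 = 1 and w5 = 1.
Satisfying assignments:
  in0=0, in1=0, in2=1, in3=1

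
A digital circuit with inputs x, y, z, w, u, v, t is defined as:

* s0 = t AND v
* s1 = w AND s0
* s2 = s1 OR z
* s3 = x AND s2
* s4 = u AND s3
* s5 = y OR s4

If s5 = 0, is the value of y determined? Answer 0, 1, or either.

0

s5 = y OR s4 must be 0, so both y = 0 and s4 = 0.
Every assignment with s5 = 0 has y = 0; there are 55 such assignment(s).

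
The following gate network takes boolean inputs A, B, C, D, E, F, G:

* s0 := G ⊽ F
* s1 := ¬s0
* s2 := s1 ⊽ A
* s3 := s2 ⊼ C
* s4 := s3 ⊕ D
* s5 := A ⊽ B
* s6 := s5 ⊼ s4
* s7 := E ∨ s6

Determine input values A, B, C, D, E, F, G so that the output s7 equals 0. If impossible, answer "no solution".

Check with A=0 B=0 C=1 D=0 E=0 F=1 G=0:
s0 = G ⊽ F = 0 ⊽ 1 = 0
s1 = ¬s0 = ¬0 = 1
s2 = s1 ⊽ A = 1 ⊽ 0 = 0
s3 = s2 ⊼ C = 0 ⊼ 1 = 1
s4 = s3 ⊕ D = 1 ⊕ 0 = 1
s5 = A ⊽ B = 0 ⊽ 0 = 1
s6 = s5 ⊼ s4 = 1 ⊼ 1 = 0
s7 = E ∨ s6 = 0 ∨ 0 = 0
So s7 = 0 as required.

A=0 B=0 C=1 D=0 E=0 F=1 G=0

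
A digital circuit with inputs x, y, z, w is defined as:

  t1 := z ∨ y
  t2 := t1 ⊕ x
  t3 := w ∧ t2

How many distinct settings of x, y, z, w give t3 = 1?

t3 = w ∧ t2 must be 1, so both w = 1 and t2 = 1.
Enumerating the 16 input combinations, 4 give t3 = 1 and 12 give t3 = 0.

4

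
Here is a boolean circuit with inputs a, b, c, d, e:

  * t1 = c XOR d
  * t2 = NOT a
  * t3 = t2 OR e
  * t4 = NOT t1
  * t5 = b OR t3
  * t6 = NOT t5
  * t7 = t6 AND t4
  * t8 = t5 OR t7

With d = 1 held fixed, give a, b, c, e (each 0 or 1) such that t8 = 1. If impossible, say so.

a=0, b=1, c=1, e=1

t8 = t5 OR t7 must be 1, so at least one of t5, t7 is 1.
Check with d = 1 and a=0, b=1, c=1, e=1:
t1 = c XOR d = 1 XOR 1 = 0
t2 = NOT a = NOT 0 = 1
t3 = t2 OR e = 1 OR 1 = 1
t4 = NOT t1 = NOT 0 = 1
t5 = b OR t3 = 1 OR 1 = 1
t6 = NOT t5 = NOT 1 = 0
t7 = t6 AND t4 = 0 AND 1 = 0
t8 = t5 OR t7 = 1 OR 0 = 1
So t8 = 1.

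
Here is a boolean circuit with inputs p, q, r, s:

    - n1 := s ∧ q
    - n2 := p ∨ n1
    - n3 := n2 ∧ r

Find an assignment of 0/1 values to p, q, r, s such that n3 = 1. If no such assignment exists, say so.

p=1, q=0, r=1, s=1

Check with p=1, q=0, r=1, s=1:
n1 = s ∧ q = 1 ∧ 0 = 0
n2 = p ∨ n1 = 1 ∨ 0 = 1
n3 = n2 ∧ r = 1 ∧ 1 = 1
So n3 = 1 as required.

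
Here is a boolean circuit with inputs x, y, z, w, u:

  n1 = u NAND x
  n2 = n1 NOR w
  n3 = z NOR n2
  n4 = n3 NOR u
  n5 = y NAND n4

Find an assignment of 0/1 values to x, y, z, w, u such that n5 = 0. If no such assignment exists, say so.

n5 = y NAND n4 must be 0, so both y = 1 and n4 = 1.
Check with x=0, y=1, z=1, w=1, u=0:
n1 = u NAND x = 0 NAND 0 = 1
n2 = n1 NOR w = 1 NOR 1 = 0
n3 = z NOR n2 = 1 NOR 0 = 0
n4 = n3 NOR u = 0 NOR 0 = 1
n5 = y NAND n4 = 1 NAND 1 = 0
So n5 = 0 as required.

x=0, y=1, z=1, w=1, u=0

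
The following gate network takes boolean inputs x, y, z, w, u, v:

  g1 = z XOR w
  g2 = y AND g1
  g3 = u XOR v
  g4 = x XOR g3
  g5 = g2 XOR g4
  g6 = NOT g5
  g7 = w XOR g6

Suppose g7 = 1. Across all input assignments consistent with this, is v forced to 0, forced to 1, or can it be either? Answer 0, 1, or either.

Both values of v occur among assignments with g7 = 1:
  v=0: x=0, y=0, z=0, w=0, u=0, v=0
  v=1: x=0, y=0, z=0, w=0, u=1, v=1

either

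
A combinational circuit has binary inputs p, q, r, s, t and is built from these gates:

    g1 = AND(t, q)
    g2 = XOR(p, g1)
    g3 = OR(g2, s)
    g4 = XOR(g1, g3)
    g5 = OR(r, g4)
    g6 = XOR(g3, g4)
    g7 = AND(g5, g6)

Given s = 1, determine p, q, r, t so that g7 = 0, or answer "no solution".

p=1, q=0, r=0, t=0

g7 = AND(g5, g6) must be 0, so at least one of g5, g6 is 0.
Check with s = 1 and p=1, q=0, r=0, t=0:
g1 = AND(t, q) = AND(0, 0) = 0
g2 = XOR(p, g1) = XOR(1, 0) = 1
g3 = OR(g2, s) = OR(1, 1) = 1
g4 = XOR(g1, g3) = XOR(0, 1) = 1
g5 = OR(r, g4) = OR(0, 1) = 1
g6 = XOR(g3, g4) = XOR(1, 1) = 0
g7 = AND(g5, g6) = AND(1, 0) = 0
So g7 = 0.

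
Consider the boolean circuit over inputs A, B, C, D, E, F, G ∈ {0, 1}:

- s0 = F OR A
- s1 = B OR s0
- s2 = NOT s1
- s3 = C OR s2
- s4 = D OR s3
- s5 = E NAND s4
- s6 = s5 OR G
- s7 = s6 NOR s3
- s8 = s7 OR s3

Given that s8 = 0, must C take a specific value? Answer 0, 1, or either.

0

s8 = s7 OR s3 must be 0, so both s7 = 0 and s3 = 0.
s7 = s6 NOR s3 must be 0, so at least one of s6, s3 is 1.
Every assignment with s8 = 0 has C = 0; there are 49 such assignment(s).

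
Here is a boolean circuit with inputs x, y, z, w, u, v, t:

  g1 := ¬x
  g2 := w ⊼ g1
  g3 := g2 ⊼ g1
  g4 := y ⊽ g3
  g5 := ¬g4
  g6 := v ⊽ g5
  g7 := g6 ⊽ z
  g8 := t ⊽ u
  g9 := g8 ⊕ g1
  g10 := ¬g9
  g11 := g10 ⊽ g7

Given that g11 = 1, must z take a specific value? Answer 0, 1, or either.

either

Both values of z occur among assignments with g11 = 1:
  z=0: x=0, y=0, z=0, w=0, u=0, v=0, t=1
  z=1: x=0, y=0, z=1, w=0, u=0, v=0, t=1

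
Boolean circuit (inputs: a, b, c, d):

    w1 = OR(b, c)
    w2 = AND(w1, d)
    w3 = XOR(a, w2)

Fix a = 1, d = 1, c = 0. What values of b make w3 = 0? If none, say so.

Check with a = 1, d = 1, c = 0 and b=1:
w1 = OR(b, c) = OR(1, 0) = 1
w2 = AND(w1, d) = AND(1, 1) = 1
w3 = XOR(a, w2) = XOR(1, 1) = 0
So w3 = 0.

b=1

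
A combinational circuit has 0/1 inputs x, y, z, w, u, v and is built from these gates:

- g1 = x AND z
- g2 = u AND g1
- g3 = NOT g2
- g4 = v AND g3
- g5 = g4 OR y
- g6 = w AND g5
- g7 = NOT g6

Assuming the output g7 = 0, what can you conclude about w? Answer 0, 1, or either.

1

g7 = NOT g6 must be 0, so g6 = 1.
g6 = w AND g5 must be 1, so both w = 1 and g5 = 1.
g5 = g4 OR y must be 1, so at least one of g4, y is 1.
Every assignment with g7 = 0 has w = 1; there are 23 such assignment(s).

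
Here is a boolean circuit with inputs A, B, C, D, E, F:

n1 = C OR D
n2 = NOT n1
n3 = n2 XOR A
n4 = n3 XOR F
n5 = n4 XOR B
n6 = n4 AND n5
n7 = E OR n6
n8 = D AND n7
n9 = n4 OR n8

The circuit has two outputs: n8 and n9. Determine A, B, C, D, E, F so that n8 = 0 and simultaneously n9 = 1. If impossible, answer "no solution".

Check with A=0, B=0, C=0, D=0, E=1, F=0:
n1 = C OR D = 0 OR 0 = 0
n2 = NOT n1 = NOT 0 = 1
n3 = n2 XOR A = 1 XOR 0 = 1
n4 = n3 XOR F = 1 XOR 0 = 1
n5 = n4 XOR B = 1 XOR 0 = 1
n6 = n4 AND n5 = 1 AND 1 = 1
n7 = E OR n6 = 1 OR 1 = 1
n8 = D AND n7 = 0 AND 1 = 0
n9 = n4 OR n8 = 1 OR 0 = 1
So n8 = 0 and n9 = 1.

A=0, B=0, C=0, D=0, E=1, F=0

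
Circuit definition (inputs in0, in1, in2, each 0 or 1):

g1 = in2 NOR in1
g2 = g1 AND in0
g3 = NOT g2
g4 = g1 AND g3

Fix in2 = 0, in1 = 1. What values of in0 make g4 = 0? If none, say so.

Check with in2 = 0, in1 = 1 and in0=0:
g1 = in2 NOR in1 = 0 NOR 1 = 0
g2 = g1 AND in0 = 0 AND 0 = 0
g3 = NOT g2 = NOT 0 = 1
g4 = g1 AND g3 = 0 AND 1 = 0
So g4 = 0.

in0=0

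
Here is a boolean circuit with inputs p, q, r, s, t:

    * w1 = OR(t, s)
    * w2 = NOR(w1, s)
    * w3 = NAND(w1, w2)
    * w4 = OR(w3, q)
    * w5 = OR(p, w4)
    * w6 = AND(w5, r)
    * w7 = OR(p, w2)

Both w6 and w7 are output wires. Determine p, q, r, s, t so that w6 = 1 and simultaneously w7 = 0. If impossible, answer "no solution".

p=0, q=0, r=1, s=1, t=1

Check with p=0, q=0, r=1, s=1, t=1:
w1 = OR(t, s) = OR(1, 1) = 1
w2 = NOR(w1, s) = NOR(1, 1) = 0
w3 = NAND(w1, w2) = NAND(1, 0) = 1
w4 = OR(w3, q) = OR(1, 0) = 1
w5 = OR(p, w4) = OR(0, 1) = 1
w6 = AND(w5, r) = AND(1, 1) = 1
w7 = OR(p, w2) = OR(0, 0) = 0
So w6 = 1 and w7 = 0.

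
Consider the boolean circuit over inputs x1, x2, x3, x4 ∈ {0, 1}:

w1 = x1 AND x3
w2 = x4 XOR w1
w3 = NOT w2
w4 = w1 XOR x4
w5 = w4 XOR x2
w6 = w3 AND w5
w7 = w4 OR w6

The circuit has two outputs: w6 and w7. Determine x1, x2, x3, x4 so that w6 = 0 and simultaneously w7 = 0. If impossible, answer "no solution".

x1=0 x2=0 x3=1 x4=0

Check with x1=0 x2=0 x3=1 x4=0:
w1 = x1 AND x3 = 0 AND 1 = 0
w2 = x4 XOR w1 = 0 XOR 0 = 0
w3 = NOT w2 = NOT 0 = 1
w4 = w1 XOR x4 = 0 XOR 0 = 0
w5 = w4 XOR x2 = 0 XOR 0 = 0
w6 = w3 AND w5 = 1 AND 0 = 0
w7 = w4 OR w6 = 0 OR 0 = 0
So w6 = 0 and w7 = 0.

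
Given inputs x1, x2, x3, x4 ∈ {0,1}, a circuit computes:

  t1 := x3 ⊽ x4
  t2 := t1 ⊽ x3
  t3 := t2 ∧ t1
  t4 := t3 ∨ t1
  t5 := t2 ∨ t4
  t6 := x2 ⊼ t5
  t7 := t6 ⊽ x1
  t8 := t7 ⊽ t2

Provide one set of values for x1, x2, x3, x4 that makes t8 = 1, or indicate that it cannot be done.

t8 = t7 ⊽ t2 must be 1, so both t7 = 0 and t2 = 0.
t7 = t6 ⊽ x1 must be 0, so at least one of t6, x1 is 1.
t2 = t1 ⊽ x3 must be 0, so at least one of t1, x3 is 1.
Check with x1=0, x2=0, x3=1, x4=1:
t1 = x3 ⊽ x4 = 1 ⊽ 1 = 0
t2 = t1 ⊽ x3 = 0 ⊽ 1 = 0
t3 = t2 ∧ t1 = 0 ∧ 0 = 0
t4 = t3 ∨ t1 = 0 ∨ 0 = 0
t5 = t2 ∨ t4 = 0 ∨ 0 = 0
t6 = x2 ⊼ t5 = 0 ⊼ 0 = 1
t7 = t6 ⊽ x1 = 1 ⊽ 0 = 0
t8 = t7 ⊽ t2 = 0 ⊽ 0 = 1
So t8 = 1 as required.

x1=0, x2=0, x3=1, x4=1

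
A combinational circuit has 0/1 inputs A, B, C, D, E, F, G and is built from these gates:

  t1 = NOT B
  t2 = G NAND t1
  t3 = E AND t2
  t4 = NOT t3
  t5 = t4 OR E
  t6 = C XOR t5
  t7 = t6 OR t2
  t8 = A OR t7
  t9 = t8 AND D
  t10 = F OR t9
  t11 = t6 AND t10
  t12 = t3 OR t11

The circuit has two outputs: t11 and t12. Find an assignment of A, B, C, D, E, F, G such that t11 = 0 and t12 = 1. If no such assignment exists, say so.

Check with A=0, B=1, C=1, D=1, E=1, F=0, G=1:
t1 = NOT B = NOT 1 = 0
t2 = G NAND t1 = 1 NAND 0 = 1
t3 = E AND t2 = 1 AND 1 = 1
t4 = NOT t3 = NOT 1 = 0
t5 = t4 OR E = 0 OR 1 = 1
t6 = C XOR t5 = 1 XOR 1 = 0
t7 = t6 OR t2 = 0 OR 1 = 1
t8 = A OR t7 = 0 OR 1 = 1
t9 = t8 AND D = 1 AND 1 = 1
t10 = F OR t9 = 0 OR 1 = 1
t11 = t6 AND t10 = 0 AND 1 = 0
t12 = t3 OR t11 = 1 OR 0 = 1
So t11 = 0 and t12 = 1.

A=0, B=1, C=1, D=1, E=1, F=0, G=1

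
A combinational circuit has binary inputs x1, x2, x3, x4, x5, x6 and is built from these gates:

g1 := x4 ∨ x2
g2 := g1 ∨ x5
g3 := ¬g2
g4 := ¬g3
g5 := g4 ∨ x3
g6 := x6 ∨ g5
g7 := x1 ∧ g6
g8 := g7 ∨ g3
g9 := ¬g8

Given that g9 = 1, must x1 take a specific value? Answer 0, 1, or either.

0

g9 = ¬g8 must be 1, so g8 = 0.
g8 = g7 ∨ g3 must be 0, so both g7 = 0 and g3 = 0.
g7 = x1 ∧ g6 must be 0, so at least one of x1, g6 is 0.
Every assignment with g9 = 1 has x1 = 0; there are 28 such assignment(s).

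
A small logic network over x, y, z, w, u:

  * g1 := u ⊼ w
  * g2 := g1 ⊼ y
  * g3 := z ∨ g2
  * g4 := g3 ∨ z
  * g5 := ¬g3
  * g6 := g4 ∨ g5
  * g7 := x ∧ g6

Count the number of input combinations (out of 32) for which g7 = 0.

16

g7 = x ∧ g6 must be 0, so at least one of x, g6 is 0.
Enumerating the 32 input combinations, 16 give g7 = 0 and 16 give g7 = 1.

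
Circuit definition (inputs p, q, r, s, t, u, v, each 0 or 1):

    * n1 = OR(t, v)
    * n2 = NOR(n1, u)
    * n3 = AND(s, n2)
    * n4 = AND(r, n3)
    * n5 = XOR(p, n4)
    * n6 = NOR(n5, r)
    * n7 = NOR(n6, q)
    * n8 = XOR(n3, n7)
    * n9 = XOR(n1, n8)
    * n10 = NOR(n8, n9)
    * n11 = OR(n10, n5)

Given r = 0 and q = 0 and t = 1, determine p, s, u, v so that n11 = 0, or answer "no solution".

p=0 s=0 u=0 v=0

n11 = OR(n10, n5) must be 0, so both n10 = 0 and n5 = 0.
n10 = NOR(n8, n9) must be 0, so at least one of n8, n9 is 1.
Check with r = 0 and q = 0 and t = 1 and p=0, s=0, u=0, v=0:
n1 = OR(t, v) = OR(1, 0) = 1
n2 = NOR(n1, u) = NOR(1, 0) = 0
n3 = AND(s, n2) = AND(0, 0) = 0
n4 = AND(r, n3) = AND(0, 0) = 0
n5 = XOR(p, n4) = XOR(0, 0) = 0
n6 = NOR(n5, r) = NOR(0, 0) = 1
n7 = NOR(n6, q) = NOR(1, 0) = 0
n8 = XOR(n3, n7) = XOR(0, 0) = 0
n9 = XOR(n1, n8) = XOR(1, 0) = 1
n10 = NOR(n8, n9) = NOR(0, 1) = 0
n11 = OR(n10, n5) = OR(0, 0) = 0
So n11 = 0.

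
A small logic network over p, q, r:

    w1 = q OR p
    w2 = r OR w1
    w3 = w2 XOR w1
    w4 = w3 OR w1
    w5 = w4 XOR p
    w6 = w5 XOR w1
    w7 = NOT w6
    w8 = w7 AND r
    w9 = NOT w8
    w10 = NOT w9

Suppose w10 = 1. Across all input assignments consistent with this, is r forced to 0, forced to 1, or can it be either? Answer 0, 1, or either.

w10 = NOT w9 must be 1, so w9 = 0.
w9 = NOT w8 must be 0, so w8 = 1.
Every assignment with w10 = 1 has r = 1; there are 1 such assignment(s).
  p=0, q=1, r=1

1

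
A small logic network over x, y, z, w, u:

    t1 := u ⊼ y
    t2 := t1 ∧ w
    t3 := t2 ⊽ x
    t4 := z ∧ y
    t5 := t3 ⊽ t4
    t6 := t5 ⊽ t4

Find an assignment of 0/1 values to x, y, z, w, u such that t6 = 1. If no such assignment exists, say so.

x=0, y=1, z=0, w=1, u=1

t6 = t5 ⊽ t4 must be 1, so both t5 = 0 and t4 = 0.
t5 = t3 ⊽ t4 must be 0, so at least one of t3, t4 is 1.
t4 = z ∧ y must be 0, so at least one of z, y is 0.
Check with x=0, y=1, z=0, w=1, u=1:
t1 = u ⊼ y = 1 ⊼ 1 = 0
t2 = t1 ∧ w = 0 ∧ 1 = 0
t3 = t2 ⊽ x = 0 ⊽ 0 = 1
t4 = z ∧ y = 0 ∧ 1 = 0
t5 = t3 ⊽ t4 = 1 ⊽ 0 = 0
t6 = t5 ⊽ t4 = 0 ⊽ 0 = 1
So t6 = 1 as required.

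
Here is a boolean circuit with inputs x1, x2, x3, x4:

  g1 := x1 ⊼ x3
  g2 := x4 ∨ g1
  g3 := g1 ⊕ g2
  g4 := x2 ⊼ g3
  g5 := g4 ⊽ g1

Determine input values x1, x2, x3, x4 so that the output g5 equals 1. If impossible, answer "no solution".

Check with x1=1, x2=1, x3=1, x4=1:
g1 = x1 ⊼ x3 = 1 ⊼ 1 = 0
g2 = x4 ∨ g1 = 1 ∨ 0 = 1
g3 = g1 ⊕ g2 = 0 ⊕ 1 = 1
g4 = x2 ⊼ g3 = 1 ⊼ 1 = 0
g5 = g4 ⊽ g1 = 0 ⊽ 0 = 1
So g5 = 1 as required.

x1=1, x2=1, x3=1, x4=1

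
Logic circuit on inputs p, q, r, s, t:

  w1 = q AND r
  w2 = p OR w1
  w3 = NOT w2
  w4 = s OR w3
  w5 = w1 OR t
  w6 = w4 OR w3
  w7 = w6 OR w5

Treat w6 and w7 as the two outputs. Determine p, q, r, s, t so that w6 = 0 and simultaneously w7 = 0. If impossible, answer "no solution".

Check with p=1, q=0, r=0, s=0, t=0:
w1 = q AND r = 0 AND 0 = 0
w2 = p OR w1 = 1 OR 0 = 1
w3 = NOT w2 = NOT 1 = 0
w4 = s OR w3 = 0 OR 0 = 0
w5 = w1 OR t = 0 OR 0 = 0
w6 = w4 OR w3 = 0 OR 0 = 0
w7 = w6 OR w5 = 0 OR 0 = 0
So w6 = 0 and w7 = 0.

p=1, q=0, r=0, s=0, t=0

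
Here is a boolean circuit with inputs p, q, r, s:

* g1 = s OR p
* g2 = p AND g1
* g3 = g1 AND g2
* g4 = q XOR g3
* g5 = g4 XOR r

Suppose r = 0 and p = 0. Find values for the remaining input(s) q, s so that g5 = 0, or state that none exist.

Check with r = 0 and p = 0 and q=0, s=0:
g1 = s OR p = 0 OR 0 = 0
g2 = p AND g1 = 0 AND 0 = 0
g3 = g1 AND g2 = 0 AND 0 = 0
g4 = q XOR g3 = 0 XOR 0 = 0
g5 = g4 XOR r = 0 XOR 0 = 0
So g5 = 0.

q=0, s=0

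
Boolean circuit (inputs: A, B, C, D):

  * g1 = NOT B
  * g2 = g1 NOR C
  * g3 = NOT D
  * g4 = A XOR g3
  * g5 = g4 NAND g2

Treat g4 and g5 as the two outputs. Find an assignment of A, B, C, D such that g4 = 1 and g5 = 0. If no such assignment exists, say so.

A=0, B=1, C=0, D=0

Check with A=0, B=1, C=0, D=0:
g1 = NOT B = NOT 1 = 0
g2 = g1 NOR C = 0 NOR 0 = 1
g3 = NOT D = NOT 0 = 1
g4 = A XOR g3 = 0 XOR 1 = 1
g5 = g4 NAND g2 = 1 NAND 1 = 0
So g4 = 1 and g5 = 0.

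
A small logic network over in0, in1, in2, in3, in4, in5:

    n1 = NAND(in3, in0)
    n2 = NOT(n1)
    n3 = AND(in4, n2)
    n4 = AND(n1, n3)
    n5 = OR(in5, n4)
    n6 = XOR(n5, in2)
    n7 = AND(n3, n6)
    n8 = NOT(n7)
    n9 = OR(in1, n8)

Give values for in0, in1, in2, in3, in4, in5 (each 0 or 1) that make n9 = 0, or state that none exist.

in0=1 in1=0 in2=1 in3=1 in4=1 in5=0

Check with in0=1 in1=0 in2=1 in3=1 in4=1 in5=0:
n1 = NAND(in3, in0) = NAND(1, 1) = 0
n2 = NOT(n1) = NOT 0 = 1
n3 = AND(in4, n2) = AND(1, 1) = 1
n4 = AND(n1, n3) = AND(0, 1) = 0
n5 = OR(in5, n4) = OR(0, 0) = 0
n6 = XOR(n5, in2) = XOR(0, 1) = 1
n7 = AND(n3, n6) = AND(1, 1) = 1
n8 = NOT(n7) = NOT 1 = 0
n9 = OR(in1, n8) = OR(0, 0) = 0
So n9 = 0 as required.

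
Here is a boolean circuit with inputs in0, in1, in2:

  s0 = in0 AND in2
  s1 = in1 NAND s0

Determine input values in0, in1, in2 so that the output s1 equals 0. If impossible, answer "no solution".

s1 = in1 NAND s0 must be 0, so both in1 = 1 and s0 = 1.
s0 = in0 AND in2 must be 1, so both in0 = 1 and in2 = 1.
Check with in0=1, in1=1, in2=1:
s0 = in0 AND in2 = 1 AND 1 = 1
s1 = in1 NAND s0 = 1 NAND 1 = 0
So s1 = 0 as required.

in0=1, in1=1, in2=1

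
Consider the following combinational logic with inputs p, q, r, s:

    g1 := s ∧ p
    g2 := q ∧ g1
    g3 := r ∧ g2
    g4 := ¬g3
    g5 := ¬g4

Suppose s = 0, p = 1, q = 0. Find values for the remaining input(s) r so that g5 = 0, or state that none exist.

g5 = ¬g4 must be 0, so g4 = 1.
Check with s = 0, p = 1, q = 0 and r=1:
g1 = s ∧ p = 0 ∧ 1 = 0
g2 = q ∧ g1 = 0 ∧ 0 = 0
g3 = r ∧ g2 = 1 ∧ 0 = 0
g4 = ¬g3 = ¬0 = 1
g5 = ¬g4 = ¬1 = 0
So g5 = 0.

r=1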